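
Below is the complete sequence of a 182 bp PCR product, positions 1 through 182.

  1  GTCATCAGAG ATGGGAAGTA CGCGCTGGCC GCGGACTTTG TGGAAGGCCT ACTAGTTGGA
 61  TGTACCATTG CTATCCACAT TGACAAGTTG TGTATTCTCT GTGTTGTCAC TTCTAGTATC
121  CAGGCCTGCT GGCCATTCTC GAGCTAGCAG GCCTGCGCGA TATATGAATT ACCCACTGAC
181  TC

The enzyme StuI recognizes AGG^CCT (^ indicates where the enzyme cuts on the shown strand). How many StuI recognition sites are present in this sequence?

3

AGGCCT occurs starting at positions 45, 122, 149.
StuI cuts at 3 sites.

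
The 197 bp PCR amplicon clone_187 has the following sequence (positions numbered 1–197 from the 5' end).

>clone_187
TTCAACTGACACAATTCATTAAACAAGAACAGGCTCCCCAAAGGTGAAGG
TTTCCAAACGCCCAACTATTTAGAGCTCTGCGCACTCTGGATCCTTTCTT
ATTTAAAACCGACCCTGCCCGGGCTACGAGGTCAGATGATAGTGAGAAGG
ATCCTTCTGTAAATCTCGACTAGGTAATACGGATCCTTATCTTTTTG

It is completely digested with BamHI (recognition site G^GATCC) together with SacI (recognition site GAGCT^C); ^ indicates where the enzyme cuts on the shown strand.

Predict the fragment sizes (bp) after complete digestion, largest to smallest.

BamHI sites (GGATCC) start at positions 89, 149, 181.
BamHI cuts after the first base of each site, so after positions 89, 149, 181.
The SacI site (GAGCTC) starts at position 73.
SacI cuts after base 5 of each site (before the last base), so after position 77.
Combined cut positions: 77, 89, 149, 181.
Linear molecule, 4 cuts → 5 fragments:
  1–77 → 77 bp
  78–89 → 12 bp
  90–149 → 60 bp
  150–181 → 32 bp
  182–197 → 16 bp
Sorted largest to smallest: 77, 60, 32, 16, 12 bp.

77, 60, 32, 16, 12 bp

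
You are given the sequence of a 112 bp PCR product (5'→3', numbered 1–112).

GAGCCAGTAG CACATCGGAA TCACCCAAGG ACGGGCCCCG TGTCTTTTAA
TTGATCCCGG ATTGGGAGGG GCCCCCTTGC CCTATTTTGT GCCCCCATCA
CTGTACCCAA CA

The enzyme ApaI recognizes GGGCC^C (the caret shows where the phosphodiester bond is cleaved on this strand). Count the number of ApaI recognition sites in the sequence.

2

GGGCCC occurs starting at positions 33, 69.
ApaI cuts at 2 sites.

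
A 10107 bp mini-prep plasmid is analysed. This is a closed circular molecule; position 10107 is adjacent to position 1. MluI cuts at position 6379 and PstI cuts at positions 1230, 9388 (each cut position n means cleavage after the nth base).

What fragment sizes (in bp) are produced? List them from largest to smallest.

Combined cut positions (sorted): 1230, 6379, 9388.
Circular molecule, 3 cuts → 3 fragments:
  6379 − 1230 = 5149 bp
  9388 − 6379 = 3009 bp
  wrap: 10107 − 9388 + 1230 = 1949 bp
Sorted largest to smallest: 5149, 3009, 1949 bp.

5149, 3009, 1949 bp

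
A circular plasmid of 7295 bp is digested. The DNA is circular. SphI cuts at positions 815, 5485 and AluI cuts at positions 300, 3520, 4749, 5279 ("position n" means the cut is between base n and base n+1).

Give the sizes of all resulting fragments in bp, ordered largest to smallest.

Combined cut positions (sorted): 300, 815, 3520, 4749, 5279, 5485.
Circular molecule, 6 cuts → 6 fragments:
  815 − 300 = 515 bp
  3520 − 815 = 2705 bp
  4749 − 3520 = 1229 bp
  5279 − 4749 = 530 bp
  5485 − 5279 = 206 bp
  wrap: 7295 − 5485 + 300 = 2110 bp
Sorted largest to smallest: 2705, 2110, 1229, 530, 515, 206 bp.

2705, 2110, 1229, 530, 515, 206 bp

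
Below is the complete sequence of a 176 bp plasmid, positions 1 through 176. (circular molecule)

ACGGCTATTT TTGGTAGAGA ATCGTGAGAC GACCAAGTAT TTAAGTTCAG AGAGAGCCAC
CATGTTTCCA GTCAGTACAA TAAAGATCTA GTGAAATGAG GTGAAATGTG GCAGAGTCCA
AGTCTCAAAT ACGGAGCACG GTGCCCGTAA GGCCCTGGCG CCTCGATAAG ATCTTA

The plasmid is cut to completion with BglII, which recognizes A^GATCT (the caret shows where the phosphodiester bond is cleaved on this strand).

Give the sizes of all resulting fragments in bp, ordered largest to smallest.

BglII sites (AGATCT) start at positions 84, 169.
BglII cuts after the first base of each site, so after positions 84, 169.
Circular molecule, 2 cuts → 2 fragments:
  85–169 → 85 bp
  170–176 then 1–84 → 7 + 84 = 91 bp
Sorted largest to smallest: 91, 85 bp.

91, 85 bp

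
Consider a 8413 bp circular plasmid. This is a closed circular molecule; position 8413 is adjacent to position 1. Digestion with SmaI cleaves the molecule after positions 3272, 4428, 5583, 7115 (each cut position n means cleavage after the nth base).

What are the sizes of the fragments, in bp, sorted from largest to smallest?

4570, 1532, 1156, 1155 bp

Circular molecule, 4 cuts → 4 fragments:
  4428 − 3272 = 1156 bp
  5583 − 4428 = 1155 bp
  7115 − 5583 = 1532 bp
  wrap: 8413 − 7115 + 3272 = 4570 bp
Sorted largest to smallest: 4570, 1532, 1156, 1155 bp.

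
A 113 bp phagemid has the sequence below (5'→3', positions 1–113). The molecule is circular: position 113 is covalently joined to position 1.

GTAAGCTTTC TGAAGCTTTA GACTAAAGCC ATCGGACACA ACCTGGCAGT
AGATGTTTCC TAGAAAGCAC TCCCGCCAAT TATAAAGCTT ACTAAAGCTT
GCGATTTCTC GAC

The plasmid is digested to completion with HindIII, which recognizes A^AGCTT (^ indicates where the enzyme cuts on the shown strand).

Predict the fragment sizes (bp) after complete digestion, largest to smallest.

HindIII sites (AAGCTT) start at positions 3, 13, 85, 95.
HindIII cuts after the first base of each site, so after positions 3, 13, 85, 95.
Circular molecule, 4 cuts → 4 fragments:
  4–13 → 10 bp
  14–85 → 72 bp
  86–95 → 10 bp
  96–113 then 1–3 → 18 + 3 = 21 bp
Sorted largest to smallest: 72, 21, 10, 10 bp.

72, 21, 10, 10 bp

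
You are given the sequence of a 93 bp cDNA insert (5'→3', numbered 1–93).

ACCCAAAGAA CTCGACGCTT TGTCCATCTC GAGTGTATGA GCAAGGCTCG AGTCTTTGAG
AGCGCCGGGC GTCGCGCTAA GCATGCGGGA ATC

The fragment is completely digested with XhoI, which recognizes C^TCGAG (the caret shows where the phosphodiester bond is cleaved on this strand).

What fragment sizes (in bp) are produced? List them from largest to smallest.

46, 28, 19 bp

XhoI sites (CTCGAG) start at positions 28, 47.
XhoI cuts after the first base of each site, so after positions 28, 47.
Linear molecule, 2 cuts → 3 fragments:
  1–28 → 28 bp
  29–47 → 19 bp
  48–93 → 46 bp
Sorted largest to smallest: 46, 28, 19 bp.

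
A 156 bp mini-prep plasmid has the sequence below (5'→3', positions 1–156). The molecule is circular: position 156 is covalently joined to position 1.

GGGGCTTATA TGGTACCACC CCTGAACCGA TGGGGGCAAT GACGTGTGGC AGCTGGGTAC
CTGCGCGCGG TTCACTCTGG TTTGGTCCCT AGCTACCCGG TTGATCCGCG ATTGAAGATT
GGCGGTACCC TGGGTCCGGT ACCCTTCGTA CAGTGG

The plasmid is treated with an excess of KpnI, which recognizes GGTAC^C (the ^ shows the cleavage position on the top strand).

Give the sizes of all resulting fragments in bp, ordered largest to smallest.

KpnI sites (GGTACC) start at positions 12, 56, 124, 138.
KpnI cuts after base 5 of each site (before the last base), so after positions 16, 60, 128, 142.
Circular molecule, 4 cuts → 4 fragments:
  17–60 → 44 bp
  61–128 → 68 bp
  129–142 → 14 bp
  143–156 then 1–16 → 14 + 16 = 30 bp
Sorted largest to smallest: 68, 44, 30, 14 bp.

68, 44, 30, 14 bp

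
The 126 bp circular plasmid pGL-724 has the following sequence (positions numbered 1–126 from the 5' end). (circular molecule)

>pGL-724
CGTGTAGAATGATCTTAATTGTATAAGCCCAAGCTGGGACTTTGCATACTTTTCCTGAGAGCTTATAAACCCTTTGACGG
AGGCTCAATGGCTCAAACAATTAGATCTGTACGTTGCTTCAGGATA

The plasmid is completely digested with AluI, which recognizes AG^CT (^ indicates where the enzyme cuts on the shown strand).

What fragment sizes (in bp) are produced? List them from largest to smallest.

98, 28 bp

AluI sites (AGCT) start at positions 32, 60.
AluI cuts after base 2 of each site, so after positions 33, 61.
Circular molecule, 2 cuts → 2 fragments:
  34–61 → 28 bp
  62–126 then 1–33 → 65 + 33 = 98 bp
Sorted largest to smallest: 98, 28 bp.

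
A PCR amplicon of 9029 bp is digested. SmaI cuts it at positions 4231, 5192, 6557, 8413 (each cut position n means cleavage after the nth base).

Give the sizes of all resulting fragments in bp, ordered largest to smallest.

Linear molecule, 4 cuts → 5 fragments:
  4231 − 0 = 4231 bp
  5192 − 4231 = 961 bp
  6557 − 5192 = 1365 bp
  8413 − 6557 = 1856 bp
  9029 − 8413 = 616 bp
Sorted largest to smallest: 4231, 1856, 1365, 961, 616 bp.

4231, 1856, 1365, 961, 616 bp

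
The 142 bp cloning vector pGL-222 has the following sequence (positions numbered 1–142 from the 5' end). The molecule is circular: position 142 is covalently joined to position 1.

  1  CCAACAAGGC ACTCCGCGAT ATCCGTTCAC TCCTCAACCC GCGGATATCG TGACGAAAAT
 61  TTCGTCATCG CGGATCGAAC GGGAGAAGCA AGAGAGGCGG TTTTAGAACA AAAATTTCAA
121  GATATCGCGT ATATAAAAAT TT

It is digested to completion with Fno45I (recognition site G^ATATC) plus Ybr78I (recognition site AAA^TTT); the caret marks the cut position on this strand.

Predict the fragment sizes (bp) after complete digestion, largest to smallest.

55, 26, 21, 18, 15, 7 bp

Fno45I sites (GATATC) start at positions 18, 44, 121.
Fno45I cuts after the first base of each site, so after positions 18, 44, 121.
Ybr78I sites (AAATTT) start at positions 57, 112, 137.
Ybr78I cuts after base 3 of each site, so after positions 59, 114, 139.
Combined cut positions: 18, 44, 59, 114, 121, 139.
Circular molecule, 6 cuts → 6 fragments:
  19–44 → 26 bp
  45–59 → 15 bp
  60–114 → 55 bp
  115–121 → 7 bp
  122–139 → 18 bp
  140–142 then 1–18 → 3 + 18 = 21 bp
Sorted largest to smallest: 55, 26, 21, 18, 15, 7 bp.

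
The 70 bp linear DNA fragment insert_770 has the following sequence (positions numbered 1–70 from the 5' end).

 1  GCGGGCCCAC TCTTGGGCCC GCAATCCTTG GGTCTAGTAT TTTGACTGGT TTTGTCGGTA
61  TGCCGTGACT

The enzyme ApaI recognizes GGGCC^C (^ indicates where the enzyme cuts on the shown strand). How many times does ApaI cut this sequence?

GGGCCC occurs starting at positions 3, 15.
ApaI cuts at 2 sites.

2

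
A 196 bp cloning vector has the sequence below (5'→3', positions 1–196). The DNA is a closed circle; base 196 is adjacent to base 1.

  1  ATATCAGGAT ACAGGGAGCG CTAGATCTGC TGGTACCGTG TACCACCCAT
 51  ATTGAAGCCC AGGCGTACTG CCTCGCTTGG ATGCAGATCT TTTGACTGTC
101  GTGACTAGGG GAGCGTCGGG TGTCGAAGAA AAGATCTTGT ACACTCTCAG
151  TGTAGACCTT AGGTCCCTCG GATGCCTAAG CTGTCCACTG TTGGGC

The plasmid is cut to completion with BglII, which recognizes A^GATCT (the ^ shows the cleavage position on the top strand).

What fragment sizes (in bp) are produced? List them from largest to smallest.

BglII sites (AGATCT) start at positions 23, 85, 132.
BglII cuts after the first base of each site, so after positions 23, 85, 132.
Circular molecule, 3 cuts → 3 fragments:
  24–85 → 62 bp
  86–132 → 47 bp
  133–196 then 1–23 → 64 + 23 = 87 bp
Sorted largest to smallest: 87, 62, 47 bp.

87, 62, 47 bp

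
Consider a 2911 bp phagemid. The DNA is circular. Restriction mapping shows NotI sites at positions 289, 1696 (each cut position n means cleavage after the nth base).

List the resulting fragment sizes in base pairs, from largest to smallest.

1504, 1407 bp

Circular molecule, 2 cuts → 2 fragments:
  1696 − 289 = 1407 bp
  wrap: 2911 − 1696 + 289 = 1504 bp
Sorted largest to smallest: 1504, 1407 bp.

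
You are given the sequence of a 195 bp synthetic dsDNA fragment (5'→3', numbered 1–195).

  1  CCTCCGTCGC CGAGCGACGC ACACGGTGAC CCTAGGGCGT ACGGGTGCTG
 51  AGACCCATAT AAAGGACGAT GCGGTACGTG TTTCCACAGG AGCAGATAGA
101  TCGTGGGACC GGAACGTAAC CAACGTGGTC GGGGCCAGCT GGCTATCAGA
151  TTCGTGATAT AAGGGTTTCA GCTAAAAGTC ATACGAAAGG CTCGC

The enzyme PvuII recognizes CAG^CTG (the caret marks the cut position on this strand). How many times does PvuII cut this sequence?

1

CAGCTG occurs starting at position 136.
PvuII cuts at 1 site.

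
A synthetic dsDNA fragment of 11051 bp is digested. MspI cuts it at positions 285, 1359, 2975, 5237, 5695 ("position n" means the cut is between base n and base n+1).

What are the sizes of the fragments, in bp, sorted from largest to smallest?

5356, 2262, 1616, 1074, 458, 285 bp

Linear molecule, 5 cuts → 6 fragments:
  285 − 0 = 285 bp
  1359 − 285 = 1074 bp
  2975 − 1359 = 1616 bp
  5237 − 2975 = 2262 bp
  5695 − 5237 = 458 bp
  11051 − 5695 = 5356 bp
Sorted largest to smallest: 5356, 2262, 1616, 1074, 458, 285 bp.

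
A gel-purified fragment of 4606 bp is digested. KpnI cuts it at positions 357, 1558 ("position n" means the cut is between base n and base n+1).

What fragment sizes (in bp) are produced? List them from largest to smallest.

3048, 1201, 357 bp

Linear molecule, 2 cuts → 3 fragments:
  357 − 0 = 357 bp
  1558 − 357 = 1201 bp
  4606 − 1558 = 3048 bp
Sorted largest to smallest: 3048, 1201, 357 bp.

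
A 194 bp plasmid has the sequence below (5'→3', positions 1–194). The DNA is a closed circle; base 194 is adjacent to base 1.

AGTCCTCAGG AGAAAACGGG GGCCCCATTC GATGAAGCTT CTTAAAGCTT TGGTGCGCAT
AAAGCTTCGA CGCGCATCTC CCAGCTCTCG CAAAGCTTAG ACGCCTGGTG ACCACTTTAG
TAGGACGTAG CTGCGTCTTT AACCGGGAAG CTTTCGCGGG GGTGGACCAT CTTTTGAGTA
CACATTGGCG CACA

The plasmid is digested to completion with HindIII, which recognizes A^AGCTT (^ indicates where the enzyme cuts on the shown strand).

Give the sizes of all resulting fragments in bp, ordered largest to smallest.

81, 55, 31, 17, 10 bp

HindIII sites (AAGCTT) start at positions 35, 45, 62, 93, 148.
HindIII cuts after the first base of each site, so after positions 35, 45, 62, 93, 148.
Circular molecule, 5 cuts → 5 fragments:
  36–45 → 10 bp
  46–62 → 17 bp
  63–93 → 31 bp
  94–148 → 55 bp
  149–194 then 1–35 → 46 + 35 = 81 bp
Sorted largest to smallest: 81, 55, 31, 17, 10 bp.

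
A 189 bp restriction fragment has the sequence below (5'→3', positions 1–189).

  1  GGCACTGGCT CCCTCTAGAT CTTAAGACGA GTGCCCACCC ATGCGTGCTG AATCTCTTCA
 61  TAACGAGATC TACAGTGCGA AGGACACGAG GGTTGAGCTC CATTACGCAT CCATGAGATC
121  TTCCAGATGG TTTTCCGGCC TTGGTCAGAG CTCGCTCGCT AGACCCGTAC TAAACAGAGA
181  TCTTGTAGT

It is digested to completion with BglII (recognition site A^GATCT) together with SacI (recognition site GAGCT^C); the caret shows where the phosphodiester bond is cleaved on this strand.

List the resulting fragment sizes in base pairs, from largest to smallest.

BglII sites (AGATCT) start at positions 17, 66, 116, 178.
BglII cuts after the first base of each site, so after positions 17, 66, 116, 178.
SacI sites (GAGCTC) start at positions 95, 148.
SacI cuts after base 5 of each site (before the last base), so after positions 99, 152.
Combined cut positions: 17, 66, 99, 116, 152, 178.
Linear molecule, 6 cuts → 7 fragments:
  1–17 → 17 bp
  18–66 → 49 bp
  67–99 → 33 bp
  100–116 → 17 bp
  117–152 → 36 bp
  153–178 → 26 bp
  179–189 → 11 bp
Sorted largest to smallest: 49, 36, 33, 26, 17, 17, 11 bp.

49, 36, 33, 26, 17, 17, 11 bp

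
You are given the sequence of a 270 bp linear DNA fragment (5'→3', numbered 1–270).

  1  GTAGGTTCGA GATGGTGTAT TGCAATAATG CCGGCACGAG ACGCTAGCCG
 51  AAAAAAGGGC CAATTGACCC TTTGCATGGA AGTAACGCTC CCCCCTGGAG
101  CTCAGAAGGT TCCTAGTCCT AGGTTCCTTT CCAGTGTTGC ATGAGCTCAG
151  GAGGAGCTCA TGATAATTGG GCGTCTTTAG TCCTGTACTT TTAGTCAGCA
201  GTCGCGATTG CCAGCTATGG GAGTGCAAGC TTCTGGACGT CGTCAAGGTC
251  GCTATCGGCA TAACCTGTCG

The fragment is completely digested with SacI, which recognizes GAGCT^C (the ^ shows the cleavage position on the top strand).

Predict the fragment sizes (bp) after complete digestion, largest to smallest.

SacI sites (GAGCTC) start at positions 98, 143, 154.
SacI cuts after base 5 of each site (before the last base), so after positions 102, 147, 158.
Linear molecule, 3 cuts → 4 fragments:
  1–102 → 102 bp
  103–147 → 45 bp
  148–158 → 11 bp
  159–270 → 112 bp
Sorted largest to smallest: 112, 102, 45, 11 bp.

112, 102, 45, 11 bp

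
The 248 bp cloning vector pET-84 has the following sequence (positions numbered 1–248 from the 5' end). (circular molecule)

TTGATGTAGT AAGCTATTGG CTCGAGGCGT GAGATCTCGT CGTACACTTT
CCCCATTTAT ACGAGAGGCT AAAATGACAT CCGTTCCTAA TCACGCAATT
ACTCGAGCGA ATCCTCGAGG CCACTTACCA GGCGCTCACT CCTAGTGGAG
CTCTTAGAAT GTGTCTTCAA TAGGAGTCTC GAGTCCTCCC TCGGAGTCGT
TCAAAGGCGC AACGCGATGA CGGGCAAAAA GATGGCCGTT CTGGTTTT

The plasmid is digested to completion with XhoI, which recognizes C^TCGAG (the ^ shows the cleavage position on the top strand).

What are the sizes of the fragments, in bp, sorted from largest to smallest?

91, 81, 64, 12 bp

XhoI sites (CTCGAG) start at positions 21, 102, 114, 178.
XhoI cuts after the first base of each site, so after positions 21, 102, 114, 178.
Circular molecule, 4 cuts → 4 fragments:
  22–102 → 81 bp
  103–114 → 12 bp
  115–178 → 64 bp
  179–248 then 1–21 → 70 + 21 = 91 bp
Sorted largest to smallest: 91, 81, 64, 12 bp.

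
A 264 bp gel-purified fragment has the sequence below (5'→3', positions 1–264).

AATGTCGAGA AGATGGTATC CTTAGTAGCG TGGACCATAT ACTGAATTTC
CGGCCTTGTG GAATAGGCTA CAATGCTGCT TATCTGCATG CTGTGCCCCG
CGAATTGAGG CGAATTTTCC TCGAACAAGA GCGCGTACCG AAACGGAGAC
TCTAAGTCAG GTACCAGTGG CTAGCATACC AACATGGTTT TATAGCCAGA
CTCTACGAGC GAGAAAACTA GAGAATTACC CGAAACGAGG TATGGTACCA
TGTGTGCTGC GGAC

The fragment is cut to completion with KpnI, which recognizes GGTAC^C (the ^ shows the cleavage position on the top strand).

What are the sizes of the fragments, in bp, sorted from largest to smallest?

164, 84, 16 bp

KpnI sites (GGTACC) start at positions 160, 244.
KpnI cuts after base 5 of each site (before the last base), so after positions 164, 248.
Linear molecule, 2 cuts → 3 fragments:
  1–164 → 164 bp
  165–248 → 84 bp
  249–264 → 16 bp
Sorted largest to smallest: 164, 84, 16 bp.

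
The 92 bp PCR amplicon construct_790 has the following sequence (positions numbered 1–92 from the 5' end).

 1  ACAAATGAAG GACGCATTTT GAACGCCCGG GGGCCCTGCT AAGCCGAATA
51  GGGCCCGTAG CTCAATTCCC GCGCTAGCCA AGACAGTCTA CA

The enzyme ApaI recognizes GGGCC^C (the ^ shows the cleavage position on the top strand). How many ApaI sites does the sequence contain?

2

GGGCCC occurs starting at positions 31, 51.
ApaI cuts at 2 sites.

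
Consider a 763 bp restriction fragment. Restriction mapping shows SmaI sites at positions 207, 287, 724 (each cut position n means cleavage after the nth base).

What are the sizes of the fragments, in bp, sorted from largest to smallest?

437, 207, 80, 39 bp

Linear molecule, 3 cuts → 4 fragments:
  207 − 0 = 207 bp
  287 − 207 = 80 bp
  724 − 287 = 437 bp
  763 − 724 = 39 bp
Sorted largest to smallest: 437, 207, 80, 39 bp.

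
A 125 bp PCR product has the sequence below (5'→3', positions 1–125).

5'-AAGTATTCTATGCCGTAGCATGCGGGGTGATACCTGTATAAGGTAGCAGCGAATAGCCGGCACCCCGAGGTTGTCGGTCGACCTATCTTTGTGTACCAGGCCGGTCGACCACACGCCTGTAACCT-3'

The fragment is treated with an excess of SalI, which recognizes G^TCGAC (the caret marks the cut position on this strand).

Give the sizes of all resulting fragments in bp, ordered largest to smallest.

77, 27, 21 bp

SalI sites (GTCGAC) start at positions 77, 104.
SalI cuts after the first base of each site, so after positions 77, 104.
Linear molecule, 2 cuts → 3 fragments:
  1–77 → 77 bp
  78–104 → 27 bp
  105–125 → 21 bp
Sorted largest to smallest: 77, 27, 21 bp.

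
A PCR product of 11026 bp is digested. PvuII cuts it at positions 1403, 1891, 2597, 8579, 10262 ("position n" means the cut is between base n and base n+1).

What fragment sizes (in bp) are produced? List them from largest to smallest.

Linear molecule, 5 cuts → 6 fragments:
  1403 − 0 = 1403 bp
  1891 − 1403 = 488 bp
  2597 − 1891 = 706 bp
  8579 − 2597 = 5982 bp
  10262 − 8579 = 1683 bp
  11026 − 10262 = 764 bp
Sorted largest to smallest: 5982, 1683, 1403, 764, 706, 488 bp.

5982, 1683, 1403, 764, 706, 488 bp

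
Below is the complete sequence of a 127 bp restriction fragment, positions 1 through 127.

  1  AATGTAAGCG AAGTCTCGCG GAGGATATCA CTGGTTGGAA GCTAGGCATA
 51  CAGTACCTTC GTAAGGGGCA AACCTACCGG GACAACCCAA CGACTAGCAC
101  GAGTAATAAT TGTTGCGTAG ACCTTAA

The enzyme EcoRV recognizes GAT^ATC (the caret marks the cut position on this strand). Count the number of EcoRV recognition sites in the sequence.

1

GATATC occurs starting at position 24.
EcoRV cuts at 1 site.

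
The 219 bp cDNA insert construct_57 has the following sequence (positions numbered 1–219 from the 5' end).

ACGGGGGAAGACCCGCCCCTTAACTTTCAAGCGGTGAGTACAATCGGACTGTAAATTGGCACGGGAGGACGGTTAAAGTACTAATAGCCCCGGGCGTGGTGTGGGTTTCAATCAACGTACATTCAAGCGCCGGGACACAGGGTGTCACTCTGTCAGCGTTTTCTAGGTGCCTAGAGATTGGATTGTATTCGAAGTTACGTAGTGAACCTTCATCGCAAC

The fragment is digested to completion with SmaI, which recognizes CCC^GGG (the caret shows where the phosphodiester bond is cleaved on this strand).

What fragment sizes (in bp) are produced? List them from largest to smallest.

128, 91 bp

The SmaI site (CCCGGG) starts at position 89.
SmaI cuts after base 3 of each site, so after position 91.
Linear molecule, 1 cut → 2 fragments:
  1–91 → 91 bp
  92–219 → 128 bp
Sorted largest to smallest: 128, 91 bp.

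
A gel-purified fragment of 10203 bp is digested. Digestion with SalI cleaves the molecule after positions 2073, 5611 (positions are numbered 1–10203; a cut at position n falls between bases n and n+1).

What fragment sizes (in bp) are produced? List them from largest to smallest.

Linear molecule, 2 cuts → 3 fragments:
  2073 − 0 = 2073 bp
  5611 − 2073 = 3538 bp
  10203 − 5611 = 4592 bp
Sorted largest to smallest: 4592, 3538, 2073 bp.

4592, 3538, 2073 bp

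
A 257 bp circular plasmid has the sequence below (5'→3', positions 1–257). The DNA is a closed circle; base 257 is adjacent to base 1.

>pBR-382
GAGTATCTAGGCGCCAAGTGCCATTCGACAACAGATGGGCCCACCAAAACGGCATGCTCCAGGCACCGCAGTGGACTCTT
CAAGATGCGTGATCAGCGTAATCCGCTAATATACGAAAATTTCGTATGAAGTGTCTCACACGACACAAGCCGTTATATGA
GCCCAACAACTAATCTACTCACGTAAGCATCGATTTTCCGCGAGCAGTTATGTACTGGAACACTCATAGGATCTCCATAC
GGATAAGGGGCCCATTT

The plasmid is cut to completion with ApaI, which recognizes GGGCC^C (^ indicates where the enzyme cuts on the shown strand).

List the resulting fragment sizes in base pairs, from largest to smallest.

211, 46 bp

ApaI sites (GGGCCC) start at positions 37, 248.
ApaI cuts after base 5 of each site (before the last base), so after positions 41, 252.
Circular molecule, 2 cuts → 2 fragments:
  42–252 → 211 bp
  253–257 then 1–41 → 5 + 41 = 46 bp
Sorted largest to smallest: 211, 46 bp.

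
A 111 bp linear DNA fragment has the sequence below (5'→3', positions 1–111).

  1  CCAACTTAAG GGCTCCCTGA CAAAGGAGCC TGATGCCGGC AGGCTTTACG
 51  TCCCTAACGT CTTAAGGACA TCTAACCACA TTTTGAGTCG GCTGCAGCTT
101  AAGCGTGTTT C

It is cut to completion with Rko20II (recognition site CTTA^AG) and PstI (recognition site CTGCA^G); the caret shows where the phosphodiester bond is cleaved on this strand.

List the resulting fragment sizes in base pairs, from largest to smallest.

56, 32, 10, 8, 5 bp

Rko20II sites (CTTAAG) start at positions 5, 61, 98.
Rko20II cuts after base 4 of each site, so after positions 8, 64, 101.
The PstI site (CTGCAG) starts at position 92.
PstI cuts after base 5 of each site (before the last base), so after position 96.
Combined cut positions: 8, 64, 96, 101.
Linear molecule, 4 cuts → 5 fragments:
  1–8 → 8 bp
  9–64 → 56 bp
  65–96 → 32 bp
  97–101 → 5 bp
  102–111 → 10 bp
Sorted largest to smallest: 56, 32, 10, 8, 5 bp.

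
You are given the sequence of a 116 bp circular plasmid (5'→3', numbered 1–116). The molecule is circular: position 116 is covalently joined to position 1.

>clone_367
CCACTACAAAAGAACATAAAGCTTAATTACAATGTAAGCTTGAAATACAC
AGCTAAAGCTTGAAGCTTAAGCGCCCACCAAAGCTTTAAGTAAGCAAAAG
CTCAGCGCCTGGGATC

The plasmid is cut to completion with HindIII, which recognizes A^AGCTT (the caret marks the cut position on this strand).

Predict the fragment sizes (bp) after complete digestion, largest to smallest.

54, 20, 18, 17, 7 bp

HindIII sites (AAGCTT) start at positions 19, 36, 56, 63, 81.
HindIII cuts after the first base of each site, so after positions 19, 36, 56, 63, 81.
Circular molecule, 5 cuts → 5 fragments:
  20–36 → 17 bp
  37–56 → 20 bp
  57–63 → 7 bp
  64–81 → 18 bp
  82–116 then 1–19 → 35 + 19 = 54 bp
Sorted largest to smallest: 54, 20, 18, 17, 7 bp.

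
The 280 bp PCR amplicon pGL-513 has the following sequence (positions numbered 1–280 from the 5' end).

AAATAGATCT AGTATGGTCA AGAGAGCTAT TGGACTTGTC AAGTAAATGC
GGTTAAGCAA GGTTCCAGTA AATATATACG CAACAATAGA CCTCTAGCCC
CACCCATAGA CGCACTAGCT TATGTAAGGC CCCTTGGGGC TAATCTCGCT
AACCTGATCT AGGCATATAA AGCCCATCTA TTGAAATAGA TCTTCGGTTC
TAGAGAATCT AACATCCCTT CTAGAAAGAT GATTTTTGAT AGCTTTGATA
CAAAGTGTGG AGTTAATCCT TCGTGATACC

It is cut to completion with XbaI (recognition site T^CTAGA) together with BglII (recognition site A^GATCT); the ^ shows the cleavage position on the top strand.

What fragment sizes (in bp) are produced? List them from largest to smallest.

183, 60, 21, 11, 5 bp

XbaI sites (TCTAGA) start at positions 199, 220.
XbaI cuts after the first base of each site, so after positions 199, 220.
BglII sites (AGATCT) start at positions 5, 188.
BglII cuts after the first base of each site, so after positions 5, 188.
Combined cut positions: 5, 188, 199, 220.
Linear molecule, 4 cuts → 5 fragments:
  1–5 → 5 bp
  6–188 → 183 bp
  189–199 → 11 bp
  200–220 → 21 bp
  221–280 → 60 bp
Sorted largest to smallest: 183, 60, 21, 11, 5 bp.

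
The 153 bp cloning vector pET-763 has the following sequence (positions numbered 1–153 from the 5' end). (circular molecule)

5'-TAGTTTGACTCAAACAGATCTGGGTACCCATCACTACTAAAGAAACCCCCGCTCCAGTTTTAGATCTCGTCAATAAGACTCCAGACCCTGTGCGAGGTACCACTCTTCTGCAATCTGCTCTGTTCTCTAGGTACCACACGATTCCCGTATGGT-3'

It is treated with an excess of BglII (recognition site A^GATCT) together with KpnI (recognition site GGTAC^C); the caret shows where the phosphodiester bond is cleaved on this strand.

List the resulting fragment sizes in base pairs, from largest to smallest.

38, 35, 35, 34, 11 bp

BglII sites (AGATCT) start at positions 16, 62.
BglII cuts after the first base of each site, so after positions 16, 62.
KpnI sites (GGTACC) start at positions 23, 96, 130.
KpnI cuts after base 5 of each site (before the last base), so after positions 27, 100, 134.
Combined cut positions: 16, 27, 62, 100, 134.
Circular molecule, 5 cuts → 5 fragments:
  17–27 → 11 bp
  28–62 → 35 bp
  63–100 → 38 bp
  101–134 → 34 bp
  135–153 then 1–16 → 19 + 16 = 35 bp
Sorted largest to smallest: 38, 35, 35, 34, 11 bp.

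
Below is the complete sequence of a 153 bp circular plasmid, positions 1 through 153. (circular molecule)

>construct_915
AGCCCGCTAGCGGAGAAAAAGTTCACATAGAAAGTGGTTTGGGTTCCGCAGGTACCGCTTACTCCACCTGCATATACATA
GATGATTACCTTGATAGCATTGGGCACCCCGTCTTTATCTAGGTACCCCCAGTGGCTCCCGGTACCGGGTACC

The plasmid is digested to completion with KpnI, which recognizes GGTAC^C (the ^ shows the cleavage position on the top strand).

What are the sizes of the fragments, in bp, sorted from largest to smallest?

KpnI sites (GGTACC) start at positions 51, 122, 141, 148.
KpnI cuts after base 5 of each site (before the last base), so after positions 55, 126, 145, 152.
Circular molecule, 4 cuts → 4 fragments:
  56–126 → 71 bp
  127–145 → 19 bp
  146–152 → 7 bp
  153–153 then 1–55 → 1 + 55 = 56 bp
Sorted largest to smallest: 71, 56, 19, 7 bp.

71, 56, 19, 7 bp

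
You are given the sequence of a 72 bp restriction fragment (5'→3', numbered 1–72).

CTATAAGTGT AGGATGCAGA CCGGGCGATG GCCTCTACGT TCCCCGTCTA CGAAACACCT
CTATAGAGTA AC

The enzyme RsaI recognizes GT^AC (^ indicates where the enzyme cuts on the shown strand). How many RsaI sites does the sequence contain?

No occurrence of GTAC is present in the sequence.
RsaI does not cut: 0 sites.

0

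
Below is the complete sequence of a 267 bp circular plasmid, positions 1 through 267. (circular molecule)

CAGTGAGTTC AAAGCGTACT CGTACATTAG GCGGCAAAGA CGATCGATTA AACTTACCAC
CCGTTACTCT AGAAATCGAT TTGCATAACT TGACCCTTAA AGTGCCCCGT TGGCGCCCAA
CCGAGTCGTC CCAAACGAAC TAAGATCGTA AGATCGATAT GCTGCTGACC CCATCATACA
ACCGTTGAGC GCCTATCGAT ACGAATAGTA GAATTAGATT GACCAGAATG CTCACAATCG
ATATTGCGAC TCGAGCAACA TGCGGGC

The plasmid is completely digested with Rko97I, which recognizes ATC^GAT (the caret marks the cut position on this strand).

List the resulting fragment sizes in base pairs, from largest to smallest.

Rko97I sites (ATCGAT) start at positions 43, 75, 153, 195, 237.
Rko97I cuts after base 3 of each site, so after positions 45, 77, 155, 197, 239.
Circular molecule, 5 cuts → 5 fragments:
  46–77 → 32 bp
  78–155 → 78 bp
  156–197 → 42 bp
  198–239 → 42 bp
  240–267 then 1–45 → 28 + 45 = 73 bp
Sorted largest to smallest: 78, 73, 42, 42, 32 bp.

78, 73, 42, 42, 32 bp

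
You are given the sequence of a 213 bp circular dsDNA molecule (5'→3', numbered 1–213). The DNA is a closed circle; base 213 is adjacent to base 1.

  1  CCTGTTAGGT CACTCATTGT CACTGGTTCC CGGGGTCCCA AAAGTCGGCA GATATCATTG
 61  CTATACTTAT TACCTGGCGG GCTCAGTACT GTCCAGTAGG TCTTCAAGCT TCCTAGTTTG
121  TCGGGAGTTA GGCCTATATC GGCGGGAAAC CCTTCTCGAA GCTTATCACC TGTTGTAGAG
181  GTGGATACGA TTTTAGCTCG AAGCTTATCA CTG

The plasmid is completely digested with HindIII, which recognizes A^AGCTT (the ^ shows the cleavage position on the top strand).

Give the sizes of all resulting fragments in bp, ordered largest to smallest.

HindIII sites (AAGCTT) start at positions 106, 159, 201.
HindIII cuts after the first base of each site, so after positions 106, 159, 201.
Circular molecule, 3 cuts → 3 fragments:
  107–159 → 53 bp
  160–201 → 42 bp
  202–213 then 1–106 → 12 + 106 = 118 bp
Sorted largest to smallest: 118, 53, 42 bp.

118, 53, 42 bp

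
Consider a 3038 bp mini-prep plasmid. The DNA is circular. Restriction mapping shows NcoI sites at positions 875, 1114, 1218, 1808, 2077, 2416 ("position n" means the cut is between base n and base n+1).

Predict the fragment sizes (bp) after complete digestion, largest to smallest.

Circular molecule, 6 cuts → 6 fragments:
  1114 − 875 = 239 bp
  1218 − 1114 = 104 bp
  1808 − 1218 = 590 bp
  2077 − 1808 = 269 bp
  2416 − 2077 = 339 bp
  wrap: 3038 − 2416 + 875 = 1497 bp
Sorted largest to smallest: 1497, 590, 339, 269, 239, 104 bp.

1497, 590, 339, 269, 239, 104 bp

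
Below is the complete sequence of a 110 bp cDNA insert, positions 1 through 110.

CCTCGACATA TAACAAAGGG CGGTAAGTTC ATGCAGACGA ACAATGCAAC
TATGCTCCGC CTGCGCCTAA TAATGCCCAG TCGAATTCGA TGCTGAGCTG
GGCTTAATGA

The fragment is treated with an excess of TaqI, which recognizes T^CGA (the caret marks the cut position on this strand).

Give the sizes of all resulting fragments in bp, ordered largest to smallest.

78, 23, 6, 3 bp

TaqI sites (TCGA) start at positions 3, 81, 87.
TaqI cuts after the first base of each site, so after positions 3, 81, 87.
Linear molecule, 3 cuts → 4 fragments:
  1–3 → 3 bp
  4–81 → 78 bp
  82–87 → 6 bp
  88–110 → 23 bp
Sorted largest to smallest: 78, 23, 6, 3 bp.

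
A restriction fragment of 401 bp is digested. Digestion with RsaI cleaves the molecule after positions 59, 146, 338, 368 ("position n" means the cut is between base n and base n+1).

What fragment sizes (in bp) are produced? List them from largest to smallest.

Linear molecule, 4 cuts → 5 fragments:
  59 − 0 = 59 bp
  146 − 59 = 87 bp
  338 − 146 = 192 bp
  368 − 338 = 30 bp
  401 − 368 = 33 bp
Sorted largest to smallest: 192, 87, 59, 33, 30 bp.

192, 87, 59, 33, 30 bp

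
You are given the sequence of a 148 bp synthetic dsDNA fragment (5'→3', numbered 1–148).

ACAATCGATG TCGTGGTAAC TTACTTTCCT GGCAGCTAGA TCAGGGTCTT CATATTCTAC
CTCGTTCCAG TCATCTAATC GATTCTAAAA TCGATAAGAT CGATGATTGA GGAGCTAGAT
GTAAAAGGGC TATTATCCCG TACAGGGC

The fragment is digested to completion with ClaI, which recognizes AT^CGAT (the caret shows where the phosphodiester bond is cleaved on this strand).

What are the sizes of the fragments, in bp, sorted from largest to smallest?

74, 48, 12, 9, 5 bp

ClaI sites (ATCGAT) start at positions 4, 78, 90, 99.
ClaI cuts after base 2 of each site, so after positions 5, 79, 91, 100.
Linear molecule, 4 cuts → 5 fragments:
  1–5 → 5 bp
  6–79 → 74 bp
  80–91 → 12 bp
  92–100 → 9 bp
  101–148 → 48 bp
Sorted largest to smallest: 74, 48, 12, 9, 5 bp.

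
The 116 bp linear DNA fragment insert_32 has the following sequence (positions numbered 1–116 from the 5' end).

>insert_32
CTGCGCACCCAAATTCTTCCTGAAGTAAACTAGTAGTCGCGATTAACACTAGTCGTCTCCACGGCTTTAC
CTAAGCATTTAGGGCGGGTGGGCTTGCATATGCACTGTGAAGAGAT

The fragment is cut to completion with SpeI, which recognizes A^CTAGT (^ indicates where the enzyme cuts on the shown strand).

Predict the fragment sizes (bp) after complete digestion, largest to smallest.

68, 29, 19 bp

SpeI sites (ACTAGT) start at positions 29, 48.
SpeI cuts after the first base of each site, so after positions 29, 48.
Linear molecule, 2 cuts → 3 fragments:
  1–29 → 29 bp
  30–48 → 19 bp
  49–116 → 68 bp
Sorted largest to smallest: 68, 29, 19 bp.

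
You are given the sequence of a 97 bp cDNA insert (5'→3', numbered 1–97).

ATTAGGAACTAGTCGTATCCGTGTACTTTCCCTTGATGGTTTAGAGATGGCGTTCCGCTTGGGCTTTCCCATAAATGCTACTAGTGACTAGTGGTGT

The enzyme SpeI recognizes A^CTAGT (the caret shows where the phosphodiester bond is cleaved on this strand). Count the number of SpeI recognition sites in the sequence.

3

ACTAGT occurs starting at positions 8, 80, 87.
SpeI cuts at 3 sites.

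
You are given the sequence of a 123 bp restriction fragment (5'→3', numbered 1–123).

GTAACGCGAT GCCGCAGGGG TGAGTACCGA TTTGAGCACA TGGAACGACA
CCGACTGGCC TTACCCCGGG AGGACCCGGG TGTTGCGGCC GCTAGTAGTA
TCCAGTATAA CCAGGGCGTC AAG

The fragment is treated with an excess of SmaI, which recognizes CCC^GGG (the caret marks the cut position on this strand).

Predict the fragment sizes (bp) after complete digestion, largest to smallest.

67, 46, 10 bp

SmaI sites (CCCGGG) start at positions 65, 75.
SmaI cuts after base 3 of each site, so after positions 67, 77.
Linear molecule, 2 cuts → 3 fragments:
  1–67 → 67 bp
  68–77 → 10 bp
  78–123 → 46 bp
Sorted largest to smallest: 67, 46, 10 bp.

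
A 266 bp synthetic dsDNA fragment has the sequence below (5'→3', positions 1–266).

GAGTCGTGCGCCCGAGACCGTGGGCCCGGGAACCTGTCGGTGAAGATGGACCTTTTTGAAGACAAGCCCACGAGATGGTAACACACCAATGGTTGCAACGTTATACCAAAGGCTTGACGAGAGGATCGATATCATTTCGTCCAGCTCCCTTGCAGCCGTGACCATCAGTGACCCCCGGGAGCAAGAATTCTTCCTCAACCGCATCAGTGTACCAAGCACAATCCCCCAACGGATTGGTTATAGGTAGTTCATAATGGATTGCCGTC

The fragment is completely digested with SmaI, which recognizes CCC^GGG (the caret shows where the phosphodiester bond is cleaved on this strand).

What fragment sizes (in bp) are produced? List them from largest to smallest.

149, 90, 27 bp

SmaI sites (CCCGGG) start at positions 25, 174.
SmaI cuts after base 3 of each site, so after positions 27, 176.
Linear molecule, 2 cuts → 3 fragments:
  1–27 → 27 bp
  28–176 → 149 bp
  177–266 → 90 bp
Sorted largest to smallest: 149, 90, 27 bp.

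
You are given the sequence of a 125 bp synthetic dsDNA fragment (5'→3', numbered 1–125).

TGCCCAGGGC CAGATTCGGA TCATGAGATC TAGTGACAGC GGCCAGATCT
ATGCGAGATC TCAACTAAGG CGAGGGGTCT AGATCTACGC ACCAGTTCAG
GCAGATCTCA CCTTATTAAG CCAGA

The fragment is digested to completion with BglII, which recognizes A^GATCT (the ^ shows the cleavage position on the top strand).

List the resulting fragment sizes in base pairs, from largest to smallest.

BglII sites (AGATCT) start at positions 26, 45, 56, 81, 103.
BglII cuts after the first base of each site, so after positions 26, 45, 56, 81, 103.
Linear molecule, 5 cuts → 6 fragments:
  1–26 → 26 bp
  27–45 → 19 bp
  46–56 → 11 bp
  57–81 → 25 bp
  82–103 → 22 bp
  104–125 → 22 bp
Sorted largest to smallest: 26, 25, 22, 22, 19, 11 bp.

26, 25, 22, 22, 19, 11 bp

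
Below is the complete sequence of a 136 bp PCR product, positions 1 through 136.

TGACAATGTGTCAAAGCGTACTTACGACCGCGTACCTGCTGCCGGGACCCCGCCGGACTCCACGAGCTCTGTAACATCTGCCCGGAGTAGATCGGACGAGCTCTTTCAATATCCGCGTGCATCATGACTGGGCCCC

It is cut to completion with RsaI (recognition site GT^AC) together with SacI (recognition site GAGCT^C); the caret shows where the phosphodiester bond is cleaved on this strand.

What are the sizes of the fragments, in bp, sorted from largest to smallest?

RsaI sites (GTAC) start at positions 18, 32.
RsaI cuts after base 2 of each site, so after positions 19, 33.
SacI sites (GAGCTC) start at positions 64, 98.
SacI cuts after base 5 of each site (before the last base), so after positions 68, 102.
Combined cut positions: 19, 33, 68, 102.
Linear molecule, 4 cuts → 5 fragments:
  1–19 → 19 bp
  20–33 → 14 bp
  34–68 → 35 bp
  69–102 → 34 bp
  103–136 → 34 bp
Sorted largest to smallest: 35, 34, 34, 19, 14 bp.

35, 34, 34, 19, 14 bp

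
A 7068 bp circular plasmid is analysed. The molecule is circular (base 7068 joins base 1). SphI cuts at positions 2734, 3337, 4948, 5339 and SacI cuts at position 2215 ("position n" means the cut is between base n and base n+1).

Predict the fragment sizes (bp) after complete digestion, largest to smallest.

3944, 1611, 603, 519, 391 bp

Combined cut positions (sorted): 2215, 2734, 3337, 4948, 5339.
Circular molecule, 5 cuts → 5 fragments:
  2734 − 2215 = 519 bp
  3337 − 2734 = 603 bp
  4948 − 3337 = 1611 bp
  5339 − 4948 = 391 bp
  wrap: 7068 − 5339 + 2215 = 3944 bp
Sorted largest to smallest: 3944, 1611, 603, 519, 391 bp.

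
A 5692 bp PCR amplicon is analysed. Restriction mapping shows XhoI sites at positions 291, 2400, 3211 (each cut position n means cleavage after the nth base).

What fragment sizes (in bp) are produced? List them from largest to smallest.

Linear molecule, 3 cuts → 4 fragments:
  291 − 0 = 291 bp
  2400 − 291 = 2109 bp
  3211 − 2400 = 811 bp
  5692 − 3211 = 2481 bp
Sorted largest to smallest: 2481, 2109, 811, 291 bp.

2481, 2109, 811, 291 bp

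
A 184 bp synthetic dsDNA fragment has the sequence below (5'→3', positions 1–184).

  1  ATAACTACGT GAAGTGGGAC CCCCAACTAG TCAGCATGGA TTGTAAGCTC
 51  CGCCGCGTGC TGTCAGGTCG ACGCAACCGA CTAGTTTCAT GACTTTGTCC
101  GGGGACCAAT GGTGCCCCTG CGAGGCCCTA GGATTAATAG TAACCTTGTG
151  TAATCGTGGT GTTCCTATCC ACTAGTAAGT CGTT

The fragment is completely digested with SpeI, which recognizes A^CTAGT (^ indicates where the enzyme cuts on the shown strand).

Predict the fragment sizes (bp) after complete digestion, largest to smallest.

SpeI sites (ACTAGT) start at positions 26, 80, 171.
SpeI cuts after the first base of each site, so after positions 26, 80, 171.
Linear molecule, 3 cuts → 4 fragments:
  1–26 → 26 bp
  27–80 → 54 bp
  81–171 → 91 bp
  172–184 → 13 bp
Sorted largest to smallest: 91, 54, 26, 13 bp.

91, 54, 26, 13 bp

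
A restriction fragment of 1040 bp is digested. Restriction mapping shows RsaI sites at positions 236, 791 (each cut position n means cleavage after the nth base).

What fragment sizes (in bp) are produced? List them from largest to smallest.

555, 249, 236 bp

Linear molecule, 2 cuts → 3 fragments:
  236 − 0 = 236 bp
  791 − 236 = 555 bp
  1040 − 791 = 249 bp
Sorted largest to smallest: 555, 249, 236 bp.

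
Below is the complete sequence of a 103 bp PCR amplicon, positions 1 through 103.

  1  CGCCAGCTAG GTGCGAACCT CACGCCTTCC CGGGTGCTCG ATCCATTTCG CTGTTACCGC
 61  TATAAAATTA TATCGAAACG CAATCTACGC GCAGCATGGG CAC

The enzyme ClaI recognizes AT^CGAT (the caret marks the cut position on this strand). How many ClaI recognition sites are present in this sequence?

0

No occurrence of ATCGAT is present in the sequence.
ClaI does not cut: 0 sites.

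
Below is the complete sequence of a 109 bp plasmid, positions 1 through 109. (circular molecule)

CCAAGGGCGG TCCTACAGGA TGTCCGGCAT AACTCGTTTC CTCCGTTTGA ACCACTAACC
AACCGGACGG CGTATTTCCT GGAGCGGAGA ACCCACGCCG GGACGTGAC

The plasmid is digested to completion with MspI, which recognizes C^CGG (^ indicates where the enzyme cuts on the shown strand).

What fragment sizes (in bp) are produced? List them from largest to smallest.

39, 35, 35 bp

MspI sites (CCGG) start at positions 24, 63, 98.
MspI cuts after the first base of each site, so after positions 24, 63, 98.
Circular molecule, 3 cuts → 3 fragments:
  25–63 → 39 bp
  64–98 → 35 bp
  99–109 then 1–24 → 11 + 24 = 35 bp
Sorted largest to smallest: 39, 35, 35 bp.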